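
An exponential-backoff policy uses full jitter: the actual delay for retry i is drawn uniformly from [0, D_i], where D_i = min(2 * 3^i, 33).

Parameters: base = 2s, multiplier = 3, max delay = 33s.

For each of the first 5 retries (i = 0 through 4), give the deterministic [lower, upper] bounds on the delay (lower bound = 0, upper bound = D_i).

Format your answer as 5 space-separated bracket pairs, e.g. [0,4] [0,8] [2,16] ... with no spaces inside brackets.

Computing bounds per retry:
  i=0: D_i=min(2*3^0,33)=2, bounds=[0,2]
  i=1: D_i=min(2*3^1,33)=6, bounds=[0,6]
  i=2: D_i=min(2*3^2,33)=18, bounds=[0,18]
  i=3: D_i=min(2*3^3,33)=33, bounds=[0,33]
  i=4: D_i=min(2*3^4,33)=33, bounds=[0,33]

Answer: [0,2] [0,6] [0,18] [0,33] [0,33]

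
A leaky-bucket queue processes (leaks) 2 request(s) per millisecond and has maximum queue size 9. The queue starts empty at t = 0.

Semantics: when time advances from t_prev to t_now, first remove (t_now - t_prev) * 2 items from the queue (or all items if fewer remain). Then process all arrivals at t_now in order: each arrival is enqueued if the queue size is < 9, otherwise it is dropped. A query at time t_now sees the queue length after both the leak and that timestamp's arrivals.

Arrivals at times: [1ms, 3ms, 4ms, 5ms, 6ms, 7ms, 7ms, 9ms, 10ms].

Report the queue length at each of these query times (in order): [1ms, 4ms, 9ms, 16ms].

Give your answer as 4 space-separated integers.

Queue lengths at query times:
  query t=1ms: backlog = 1
  query t=4ms: backlog = 1
  query t=9ms: backlog = 1
  query t=16ms: backlog = 0

Answer: 1 1 1 0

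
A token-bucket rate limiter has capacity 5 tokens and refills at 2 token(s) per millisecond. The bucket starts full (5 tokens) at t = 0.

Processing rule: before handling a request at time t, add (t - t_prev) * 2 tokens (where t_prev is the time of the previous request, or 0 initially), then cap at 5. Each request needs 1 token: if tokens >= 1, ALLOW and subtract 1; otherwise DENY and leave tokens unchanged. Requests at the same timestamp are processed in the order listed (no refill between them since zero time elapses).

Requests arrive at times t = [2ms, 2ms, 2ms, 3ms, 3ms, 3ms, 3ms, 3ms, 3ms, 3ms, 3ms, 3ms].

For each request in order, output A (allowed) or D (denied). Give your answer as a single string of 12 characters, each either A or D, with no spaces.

Simulating step by step:
  req#1 t=2ms: ALLOW
  req#2 t=2ms: ALLOW
  req#3 t=2ms: ALLOW
  req#4 t=3ms: ALLOW
  req#5 t=3ms: ALLOW
  req#6 t=3ms: ALLOW
  req#7 t=3ms: ALLOW
  req#8 t=3ms: DENY
  req#9 t=3ms: DENY
  req#10 t=3ms: DENY
  req#11 t=3ms: DENY
  req#12 t=3ms: DENY

Answer: AAAAAAADDDDD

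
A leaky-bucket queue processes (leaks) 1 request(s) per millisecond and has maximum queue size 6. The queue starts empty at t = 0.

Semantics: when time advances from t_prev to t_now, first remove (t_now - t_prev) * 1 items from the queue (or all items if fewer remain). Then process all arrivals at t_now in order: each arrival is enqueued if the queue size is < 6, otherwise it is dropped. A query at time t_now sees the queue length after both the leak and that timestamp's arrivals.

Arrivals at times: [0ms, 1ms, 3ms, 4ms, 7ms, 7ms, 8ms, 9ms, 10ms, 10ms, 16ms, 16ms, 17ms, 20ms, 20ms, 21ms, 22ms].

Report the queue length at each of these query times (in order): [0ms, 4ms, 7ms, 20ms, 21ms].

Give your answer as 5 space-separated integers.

Answer: 1 1 2 2 2

Derivation:
Queue lengths at query times:
  query t=0ms: backlog = 1
  query t=4ms: backlog = 1
  query t=7ms: backlog = 2
  query t=20ms: backlog = 2
  query t=21ms: backlog = 2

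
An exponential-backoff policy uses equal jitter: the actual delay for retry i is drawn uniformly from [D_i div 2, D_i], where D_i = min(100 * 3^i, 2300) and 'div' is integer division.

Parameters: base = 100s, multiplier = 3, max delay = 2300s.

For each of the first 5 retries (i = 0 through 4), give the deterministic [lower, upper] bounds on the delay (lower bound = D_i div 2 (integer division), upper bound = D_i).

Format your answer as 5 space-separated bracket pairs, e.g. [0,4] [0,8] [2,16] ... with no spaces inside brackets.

Answer: [50,100] [150,300] [450,900] [1150,2300] [1150,2300]

Derivation:
Computing bounds per retry:
  i=0: D_i=min(100*3^0,2300)=100, bounds=[50,100]
  i=1: D_i=min(100*3^1,2300)=300, bounds=[150,300]
  i=2: D_i=min(100*3^2,2300)=900, bounds=[450,900]
  i=3: D_i=min(100*3^3,2300)=2300, bounds=[1150,2300]
  i=4: D_i=min(100*3^4,2300)=2300, bounds=[1150,2300]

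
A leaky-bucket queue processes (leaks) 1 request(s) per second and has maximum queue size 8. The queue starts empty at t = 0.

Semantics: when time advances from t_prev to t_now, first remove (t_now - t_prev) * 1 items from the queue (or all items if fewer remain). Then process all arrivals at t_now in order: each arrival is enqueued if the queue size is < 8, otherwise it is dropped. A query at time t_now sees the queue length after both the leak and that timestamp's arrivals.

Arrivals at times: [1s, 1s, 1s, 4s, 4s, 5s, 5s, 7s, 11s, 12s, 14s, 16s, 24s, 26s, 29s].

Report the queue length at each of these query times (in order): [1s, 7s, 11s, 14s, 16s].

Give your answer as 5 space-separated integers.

Queue lengths at query times:
  query t=1s: backlog = 3
  query t=7s: backlog = 2
  query t=11s: backlog = 1
  query t=14s: backlog = 1
  query t=16s: backlog = 1

Answer: 3 2 1 1 1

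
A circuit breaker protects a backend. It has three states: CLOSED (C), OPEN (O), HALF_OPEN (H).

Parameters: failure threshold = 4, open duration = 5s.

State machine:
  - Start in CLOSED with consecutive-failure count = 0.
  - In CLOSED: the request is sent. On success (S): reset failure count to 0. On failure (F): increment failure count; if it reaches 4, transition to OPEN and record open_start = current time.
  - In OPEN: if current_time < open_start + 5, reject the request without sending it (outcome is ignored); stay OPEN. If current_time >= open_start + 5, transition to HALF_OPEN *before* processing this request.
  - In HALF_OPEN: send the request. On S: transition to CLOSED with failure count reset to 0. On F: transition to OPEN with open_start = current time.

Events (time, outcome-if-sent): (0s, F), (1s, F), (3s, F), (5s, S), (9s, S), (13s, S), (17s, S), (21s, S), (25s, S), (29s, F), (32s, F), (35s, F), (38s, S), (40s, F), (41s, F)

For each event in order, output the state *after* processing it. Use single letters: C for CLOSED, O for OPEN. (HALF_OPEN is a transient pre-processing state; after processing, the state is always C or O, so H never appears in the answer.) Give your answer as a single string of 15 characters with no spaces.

Answer: CCCCCCCCCCCCCCC

Derivation:
State after each event:
  event#1 t=0s outcome=F: state=CLOSED
  event#2 t=1s outcome=F: state=CLOSED
  event#3 t=3s outcome=F: state=CLOSED
  event#4 t=5s outcome=S: state=CLOSED
  event#5 t=9s outcome=S: state=CLOSED
  event#6 t=13s outcome=S: state=CLOSED
  event#7 t=17s outcome=S: state=CLOSED
  event#8 t=21s outcome=S: state=CLOSED
  event#9 t=25s outcome=S: state=CLOSED
  event#10 t=29s outcome=F: state=CLOSED
  event#11 t=32s outcome=F: state=CLOSED
  event#12 t=35s outcome=F: state=CLOSED
  event#13 t=38s outcome=S: state=CLOSED
  event#14 t=40s outcome=F: state=CLOSED
  event#15 t=41s outcome=F: state=CLOSED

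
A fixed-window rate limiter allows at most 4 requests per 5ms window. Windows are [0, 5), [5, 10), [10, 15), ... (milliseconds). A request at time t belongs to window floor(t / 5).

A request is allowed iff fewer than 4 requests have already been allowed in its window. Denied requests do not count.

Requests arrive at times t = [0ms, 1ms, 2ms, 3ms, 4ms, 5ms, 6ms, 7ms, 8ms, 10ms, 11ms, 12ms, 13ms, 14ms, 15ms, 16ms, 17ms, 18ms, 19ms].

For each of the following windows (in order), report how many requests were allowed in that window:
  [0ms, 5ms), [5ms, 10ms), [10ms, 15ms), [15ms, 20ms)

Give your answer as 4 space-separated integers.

Processing requests:
  req#1 t=0ms (window 0): ALLOW
  req#2 t=1ms (window 0): ALLOW
  req#3 t=2ms (window 0): ALLOW
  req#4 t=3ms (window 0): ALLOW
  req#5 t=4ms (window 0): DENY
  req#6 t=5ms (window 1): ALLOW
  req#7 t=6ms (window 1): ALLOW
  req#8 t=7ms (window 1): ALLOW
  req#9 t=8ms (window 1): ALLOW
  req#10 t=10ms (window 2): ALLOW
  req#11 t=11ms (window 2): ALLOW
  req#12 t=12ms (window 2): ALLOW
  req#13 t=13ms (window 2): ALLOW
  req#14 t=14ms (window 2): DENY
  req#15 t=15ms (window 3): ALLOW
  req#16 t=16ms (window 3): ALLOW
  req#17 t=17ms (window 3): ALLOW
  req#18 t=18ms (window 3): ALLOW
  req#19 t=19ms (window 3): DENY

Allowed counts by window: 4 4 4 4

Answer: 4 4 4 4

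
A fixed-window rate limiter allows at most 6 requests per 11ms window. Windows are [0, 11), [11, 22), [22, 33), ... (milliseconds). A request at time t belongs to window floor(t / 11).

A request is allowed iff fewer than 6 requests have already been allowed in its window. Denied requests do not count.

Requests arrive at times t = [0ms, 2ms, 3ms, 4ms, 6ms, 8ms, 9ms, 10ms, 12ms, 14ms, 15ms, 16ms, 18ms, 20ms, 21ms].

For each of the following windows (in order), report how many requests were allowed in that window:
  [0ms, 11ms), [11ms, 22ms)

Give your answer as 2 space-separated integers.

Processing requests:
  req#1 t=0ms (window 0): ALLOW
  req#2 t=2ms (window 0): ALLOW
  req#3 t=3ms (window 0): ALLOW
  req#4 t=4ms (window 0): ALLOW
  req#5 t=6ms (window 0): ALLOW
  req#6 t=8ms (window 0): ALLOW
  req#7 t=9ms (window 0): DENY
  req#8 t=10ms (window 0): DENY
  req#9 t=12ms (window 1): ALLOW
  req#10 t=14ms (window 1): ALLOW
  req#11 t=15ms (window 1): ALLOW
  req#12 t=16ms (window 1): ALLOW
  req#13 t=18ms (window 1): ALLOW
  req#14 t=20ms (window 1): ALLOW
  req#15 t=21ms (window 1): DENY

Allowed counts by window: 6 6

Answer: 6 6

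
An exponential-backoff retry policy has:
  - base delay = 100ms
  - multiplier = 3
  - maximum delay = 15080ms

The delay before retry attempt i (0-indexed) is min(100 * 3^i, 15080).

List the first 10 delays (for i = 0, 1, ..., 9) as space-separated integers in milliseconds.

Computing each delay:
  i=0: min(100*3^0, 15080) = 100
  i=1: min(100*3^1, 15080) = 300
  i=2: min(100*3^2, 15080) = 900
  i=3: min(100*3^3, 15080) = 2700
  i=4: min(100*3^4, 15080) = 8100
  i=5: min(100*3^5, 15080) = 15080
  i=6: min(100*3^6, 15080) = 15080
  i=7: min(100*3^7, 15080) = 15080
  i=8: min(100*3^8, 15080) = 15080
  i=9: min(100*3^9, 15080) = 15080

Answer: 100 300 900 2700 8100 15080 15080 15080 15080 15080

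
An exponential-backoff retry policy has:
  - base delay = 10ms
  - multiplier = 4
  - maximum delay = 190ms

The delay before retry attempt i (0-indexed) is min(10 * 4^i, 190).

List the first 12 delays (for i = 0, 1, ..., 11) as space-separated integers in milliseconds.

Answer: 10 40 160 190 190 190 190 190 190 190 190 190

Derivation:
Computing each delay:
  i=0: min(10*4^0, 190) = 10
  i=1: min(10*4^1, 190) = 40
  i=2: min(10*4^2, 190) = 160
  i=3: min(10*4^3, 190) = 190
  i=4: min(10*4^4, 190) = 190
  i=5: min(10*4^5, 190) = 190
  i=6: min(10*4^6, 190) = 190
  i=7: min(10*4^7, 190) = 190
  i=8: min(10*4^8, 190) = 190
  i=9: min(10*4^9, 190) = 190
  i=10: min(10*4^10, 190) = 190
  i=11: min(10*4^11, 190) = 190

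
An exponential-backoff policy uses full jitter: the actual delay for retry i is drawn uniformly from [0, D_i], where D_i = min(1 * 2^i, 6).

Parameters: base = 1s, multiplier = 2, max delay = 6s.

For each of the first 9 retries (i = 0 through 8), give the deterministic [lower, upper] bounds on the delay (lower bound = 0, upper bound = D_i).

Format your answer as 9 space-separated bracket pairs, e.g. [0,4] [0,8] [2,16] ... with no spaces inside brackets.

Computing bounds per retry:
  i=0: D_i=min(1*2^0,6)=1, bounds=[0,1]
  i=1: D_i=min(1*2^1,6)=2, bounds=[0,2]
  i=2: D_i=min(1*2^2,6)=4, bounds=[0,4]
  i=3: D_i=min(1*2^3,6)=6, bounds=[0,6]
  i=4: D_i=min(1*2^4,6)=6, bounds=[0,6]
  i=5: D_i=min(1*2^5,6)=6, bounds=[0,6]
  i=6: D_i=min(1*2^6,6)=6, bounds=[0,6]
  i=7: D_i=min(1*2^7,6)=6, bounds=[0,6]
  i=8: D_i=min(1*2^8,6)=6, bounds=[0,6]

Answer: [0,1] [0,2] [0,4] [0,6] [0,6] [0,6] [0,6] [0,6] [0,6]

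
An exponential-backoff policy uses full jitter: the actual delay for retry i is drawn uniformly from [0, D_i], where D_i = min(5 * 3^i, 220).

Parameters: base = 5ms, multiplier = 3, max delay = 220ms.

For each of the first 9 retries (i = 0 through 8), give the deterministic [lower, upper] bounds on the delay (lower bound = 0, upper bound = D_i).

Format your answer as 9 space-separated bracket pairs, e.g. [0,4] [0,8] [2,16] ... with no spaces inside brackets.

Answer: [0,5] [0,15] [0,45] [0,135] [0,220] [0,220] [0,220] [0,220] [0,220]

Derivation:
Computing bounds per retry:
  i=0: D_i=min(5*3^0,220)=5, bounds=[0,5]
  i=1: D_i=min(5*3^1,220)=15, bounds=[0,15]
  i=2: D_i=min(5*3^2,220)=45, bounds=[0,45]
  i=3: D_i=min(5*3^3,220)=135, bounds=[0,135]
  i=4: D_i=min(5*3^4,220)=220, bounds=[0,220]
  i=5: D_i=min(5*3^5,220)=220, bounds=[0,220]
  i=6: D_i=min(5*3^6,220)=220, bounds=[0,220]
  i=7: D_i=min(5*3^7,220)=220, bounds=[0,220]
  i=8: D_i=min(5*3^8,220)=220, bounds=[0,220]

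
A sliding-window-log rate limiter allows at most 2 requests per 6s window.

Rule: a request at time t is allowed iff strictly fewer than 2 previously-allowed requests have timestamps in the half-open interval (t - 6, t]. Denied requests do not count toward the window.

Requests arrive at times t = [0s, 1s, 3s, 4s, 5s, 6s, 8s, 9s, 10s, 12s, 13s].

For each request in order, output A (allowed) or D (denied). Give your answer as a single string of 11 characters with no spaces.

Answer: AADDDAADDAD

Derivation:
Tracking allowed requests in the window:
  req#1 t=0s: ALLOW
  req#2 t=1s: ALLOW
  req#3 t=3s: DENY
  req#4 t=4s: DENY
  req#5 t=5s: DENY
  req#6 t=6s: ALLOW
  req#7 t=8s: ALLOW
  req#8 t=9s: DENY
  req#9 t=10s: DENY
  req#10 t=12s: ALLOW
  req#11 t=13s: DENY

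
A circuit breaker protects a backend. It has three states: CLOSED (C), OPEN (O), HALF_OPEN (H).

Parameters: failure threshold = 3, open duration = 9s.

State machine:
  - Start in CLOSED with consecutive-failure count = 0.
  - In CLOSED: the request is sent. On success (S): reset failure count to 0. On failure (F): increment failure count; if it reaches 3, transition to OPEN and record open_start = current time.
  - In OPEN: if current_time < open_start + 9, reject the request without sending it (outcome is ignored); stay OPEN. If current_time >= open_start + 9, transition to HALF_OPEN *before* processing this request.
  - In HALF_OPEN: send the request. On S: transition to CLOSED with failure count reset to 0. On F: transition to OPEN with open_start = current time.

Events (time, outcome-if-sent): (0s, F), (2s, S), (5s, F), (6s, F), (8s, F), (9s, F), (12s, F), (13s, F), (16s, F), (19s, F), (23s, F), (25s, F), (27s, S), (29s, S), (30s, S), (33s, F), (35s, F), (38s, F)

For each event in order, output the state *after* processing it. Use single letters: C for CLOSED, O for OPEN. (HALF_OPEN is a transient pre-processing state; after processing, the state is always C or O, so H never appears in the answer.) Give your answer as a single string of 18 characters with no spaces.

State after each event:
  event#1 t=0s outcome=F: state=CLOSED
  event#2 t=2s outcome=S: state=CLOSED
  event#3 t=5s outcome=F: state=CLOSED
  event#4 t=6s outcome=F: state=CLOSED
  event#5 t=8s outcome=F: state=OPEN
  event#6 t=9s outcome=F: state=OPEN
  event#7 t=12s outcome=F: state=OPEN
  event#8 t=13s outcome=F: state=OPEN
  event#9 t=16s outcome=F: state=OPEN
  event#10 t=19s outcome=F: state=OPEN
  event#11 t=23s outcome=F: state=OPEN
  event#12 t=25s outcome=F: state=OPEN
  event#13 t=27s outcome=S: state=OPEN
  event#14 t=29s outcome=S: state=CLOSED
  event#15 t=30s outcome=S: state=CLOSED
  event#16 t=33s outcome=F: state=CLOSED
  event#17 t=35s outcome=F: state=CLOSED
  event#18 t=38s outcome=F: state=OPEN

Answer: CCCCOOOOOOOOOCCCCO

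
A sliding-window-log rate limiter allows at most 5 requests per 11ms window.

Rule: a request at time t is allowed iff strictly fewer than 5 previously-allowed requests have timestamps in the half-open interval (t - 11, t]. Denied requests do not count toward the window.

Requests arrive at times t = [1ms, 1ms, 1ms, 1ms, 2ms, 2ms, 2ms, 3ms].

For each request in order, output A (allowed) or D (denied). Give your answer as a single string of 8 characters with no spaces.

Answer: AAAAADDD

Derivation:
Tracking allowed requests in the window:
  req#1 t=1ms: ALLOW
  req#2 t=1ms: ALLOW
  req#3 t=1ms: ALLOW
  req#4 t=1ms: ALLOW
  req#5 t=2ms: ALLOW
  req#6 t=2ms: DENY
  req#7 t=2ms: DENY
  req#8 t=3ms: DENY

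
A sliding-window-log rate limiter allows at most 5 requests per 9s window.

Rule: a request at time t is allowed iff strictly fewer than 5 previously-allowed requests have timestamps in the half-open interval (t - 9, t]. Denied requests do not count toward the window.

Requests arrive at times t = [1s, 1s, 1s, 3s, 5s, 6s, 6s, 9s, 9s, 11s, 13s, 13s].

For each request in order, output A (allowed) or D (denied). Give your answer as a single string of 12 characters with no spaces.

Tracking allowed requests in the window:
  req#1 t=1s: ALLOW
  req#2 t=1s: ALLOW
  req#3 t=1s: ALLOW
  req#4 t=3s: ALLOW
  req#5 t=5s: ALLOW
  req#6 t=6s: DENY
  req#7 t=6s: DENY
  req#8 t=9s: DENY
  req#9 t=9s: DENY
  req#10 t=11s: ALLOW
  req#11 t=13s: ALLOW
  req#12 t=13s: ALLOW

Answer: AAAAADDDDAAA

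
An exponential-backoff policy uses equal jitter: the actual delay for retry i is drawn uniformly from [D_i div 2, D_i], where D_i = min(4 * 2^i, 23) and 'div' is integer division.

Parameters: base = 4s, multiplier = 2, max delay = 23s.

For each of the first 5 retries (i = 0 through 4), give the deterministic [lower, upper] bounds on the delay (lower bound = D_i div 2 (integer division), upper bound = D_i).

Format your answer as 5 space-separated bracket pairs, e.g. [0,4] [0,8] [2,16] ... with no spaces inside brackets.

Computing bounds per retry:
  i=0: D_i=min(4*2^0,23)=4, bounds=[2,4]
  i=1: D_i=min(4*2^1,23)=8, bounds=[4,8]
  i=2: D_i=min(4*2^2,23)=16, bounds=[8,16]
  i=3: D_i=min(4*2^3,23)=23, bounds=[11,23]
  i=4: D_i=min(4*2^4,23)=23, bounds=[11,23]

Answer: [2,4] [4,8] [8,16] [11,23] [11,23]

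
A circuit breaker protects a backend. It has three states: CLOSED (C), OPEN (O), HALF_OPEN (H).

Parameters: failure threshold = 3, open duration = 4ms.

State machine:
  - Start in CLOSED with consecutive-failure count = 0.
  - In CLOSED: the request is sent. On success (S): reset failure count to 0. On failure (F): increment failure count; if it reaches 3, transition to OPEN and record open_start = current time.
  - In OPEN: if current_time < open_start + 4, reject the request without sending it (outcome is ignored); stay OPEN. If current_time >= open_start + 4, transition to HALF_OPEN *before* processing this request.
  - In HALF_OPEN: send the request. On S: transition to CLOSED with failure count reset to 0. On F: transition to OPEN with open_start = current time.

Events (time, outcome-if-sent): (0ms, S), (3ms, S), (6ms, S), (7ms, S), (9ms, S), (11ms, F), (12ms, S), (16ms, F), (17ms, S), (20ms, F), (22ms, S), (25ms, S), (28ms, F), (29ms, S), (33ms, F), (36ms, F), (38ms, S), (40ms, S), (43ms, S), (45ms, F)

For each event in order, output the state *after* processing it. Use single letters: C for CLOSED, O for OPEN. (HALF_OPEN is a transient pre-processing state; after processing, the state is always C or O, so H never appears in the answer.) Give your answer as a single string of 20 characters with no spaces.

Answer: CCCCCCCCCCCCCCCCCCCC

Derivation:
State after each event:
  event#1 t=0ms outcome=S: state=CLOSED
  event#2 t=3ms outcome=S: state=CLOSED
  event#3 t=6ms outcome=S: state=CLOSED
  event#4 t=7ms outcome=S: state=CLOSED
  event#5 t=9ms outcome=S: state=CLOSED
  event#6 t=11ms outcome=F: state=CLOSED
  event#7 t=12ms outcome=S: state=CLOSED
  event#8 t=16ms outcome=F: state=CLOSED
  event#9 t=17ms outcome=S: state=CLOSED
  event#10 t=20ms outcome=F: state=CLOSED
  event#11 t=22ms outcome=S: state=CLOSED
  event#12 t=25ms outcome=S: state=CLOSED
  event#13 t=28ms outcome=F: state=CLOSED
  event#14 t=29ms outcome=S: state=CLOSED
  event#15 t=33ms outcome=F: state=CLOSED
  event#16 t=36ms outcome=F: state=CLOSED
  event#17 t=38ms outcome=S: state=CLOSED
  event#18 t=40ms outcome=S: state=CLOSED
  event#19 t=43ms outcome=S: state=CLOSED
  event#20 t=45ms outcome=F: state=CLOSED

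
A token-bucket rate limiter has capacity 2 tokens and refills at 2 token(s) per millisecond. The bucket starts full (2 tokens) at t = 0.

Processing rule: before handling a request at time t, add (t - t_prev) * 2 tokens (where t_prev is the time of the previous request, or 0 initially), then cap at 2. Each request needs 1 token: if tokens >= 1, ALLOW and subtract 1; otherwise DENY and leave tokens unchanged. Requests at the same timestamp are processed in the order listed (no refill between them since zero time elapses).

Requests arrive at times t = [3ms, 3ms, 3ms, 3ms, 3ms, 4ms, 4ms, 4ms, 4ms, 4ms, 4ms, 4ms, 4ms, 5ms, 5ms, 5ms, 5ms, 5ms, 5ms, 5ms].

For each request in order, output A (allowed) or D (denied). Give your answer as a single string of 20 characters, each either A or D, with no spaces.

Simulating step by step:
  req#1 t=3ms: ALLOW
  req#2 t=3ms: ALLOW
  req#3 t=3ms: DENY
  req#4 t=3ms: DENY
  req#5 t=3ms: DENY
  req#6 t=4ms: ALLOW
  req#7 t=4ms: ALLOW
  req#8 t=4ms: DENY
  req#9 t=4ms: DENY
  req#10 t=4ms: DENY
  req#11 t=4ms: DENY
  req#12 t=4ms: DENY
  req#13 t=4ms: DENY
  req#14 t=5ms: ALLOW
  req#15 t=5ms: ALLOW
  req#16 t=5ms: DENY
  req#17 t=5ms: DENY
  req#18 t=5ms: DENY
  req#19 t=5ms: DENY
  req#20 t=5ms: DENY

Answer: AADDDAADDDDDDAADDDDD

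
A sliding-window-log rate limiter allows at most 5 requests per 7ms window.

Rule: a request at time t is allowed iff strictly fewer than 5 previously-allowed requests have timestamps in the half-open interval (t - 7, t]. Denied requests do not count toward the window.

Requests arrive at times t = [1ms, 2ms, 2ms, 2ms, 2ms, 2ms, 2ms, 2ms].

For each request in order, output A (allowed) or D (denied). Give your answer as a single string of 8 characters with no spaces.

Tracking allowed requests in the window:
  req#1 t=1ms: ALLOW
  req#2 t=2ms: ALLOW
  req#3 t=2ms: ALLOW
  req#4 t=2ms: ALLOW
  req#5 t=2ms: ALLOW
  req#6 t=2ms: DENY
  req#7 t=2ms: DENY
  req#8 t=2ms: DENY

Answer: AAAAADDD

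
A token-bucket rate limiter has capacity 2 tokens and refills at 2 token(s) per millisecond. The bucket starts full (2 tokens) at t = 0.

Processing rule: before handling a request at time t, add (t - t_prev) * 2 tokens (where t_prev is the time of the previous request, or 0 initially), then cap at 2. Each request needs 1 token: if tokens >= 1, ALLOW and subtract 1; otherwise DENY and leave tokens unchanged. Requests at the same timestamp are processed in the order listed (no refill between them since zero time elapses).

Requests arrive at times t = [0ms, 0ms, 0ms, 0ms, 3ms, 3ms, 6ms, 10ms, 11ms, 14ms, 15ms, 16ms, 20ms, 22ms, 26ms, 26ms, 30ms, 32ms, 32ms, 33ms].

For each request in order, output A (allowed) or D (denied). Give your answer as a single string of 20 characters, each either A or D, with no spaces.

Answer: AADDAAAAAAAAAAAAAAAA

Derivation:
Simulating step by step:
  req#1 t=0ms: ALLOW
  req#2 t=0ms: ALLOW
  req#3 t=0ms: DENY
  req#4 t=0ms: DENY
  req#5 t=3ms: ALLOW
  req#6 t=3ms: ALLOW
  req#7 t=6ms: ALLOW
  req#8 t=10ms: ALLOW
  req#9 t=11ms: ALLOW
  req#10 t=14ms: ALLOW
  req#11 t=15ms: ALLOW
  req#12 t=16ms: ALLOW
  req#13 t=20ms: ALLOW
  req#14 t=22ms: ALLOW
  req#15 t=26ms: ALLOW
  req#16 t=26ms: ALLOW
  req#17 t=30ms: ALLOW
  req#18 t=32ms: ALLOW
  req#19 t=32ms: ALLOW
  req#20 t=33ms: ALLOW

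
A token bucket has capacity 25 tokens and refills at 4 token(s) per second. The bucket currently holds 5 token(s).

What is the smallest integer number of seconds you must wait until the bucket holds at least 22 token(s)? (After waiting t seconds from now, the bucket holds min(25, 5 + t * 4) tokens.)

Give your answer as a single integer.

Need 5 + t * 4 >= 22, so t >= 17/4.
Smallest integer t = ceil(17/4) = 5.

Answer: 5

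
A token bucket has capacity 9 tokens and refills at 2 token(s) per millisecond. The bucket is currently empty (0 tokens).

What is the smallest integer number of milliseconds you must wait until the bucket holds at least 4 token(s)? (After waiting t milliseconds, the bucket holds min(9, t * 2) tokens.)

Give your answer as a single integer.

Answer: 2

Derivation:
Need t * 2 >= 4, so t >= 4/2.
Smallest integer t = ceil(4/2) = 2.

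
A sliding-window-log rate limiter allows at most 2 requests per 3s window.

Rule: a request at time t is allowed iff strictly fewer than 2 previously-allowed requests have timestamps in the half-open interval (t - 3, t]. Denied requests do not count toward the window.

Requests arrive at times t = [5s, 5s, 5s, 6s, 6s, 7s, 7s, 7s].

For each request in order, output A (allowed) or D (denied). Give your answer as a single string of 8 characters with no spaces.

Answer: AADDDDDD

Derivation:
Tracking allowed requests in the window:
  req#1 t=5s: ALLOW
  req#2 t=5s: ALLOW
  req#3 t=5s: DENY
  req#4 t=6s: DENY
  req#5 t=6s: DENY
  req#6 t=7s: DENY
  req#7 t=7s: DENY
  req#8 t=7s: DENY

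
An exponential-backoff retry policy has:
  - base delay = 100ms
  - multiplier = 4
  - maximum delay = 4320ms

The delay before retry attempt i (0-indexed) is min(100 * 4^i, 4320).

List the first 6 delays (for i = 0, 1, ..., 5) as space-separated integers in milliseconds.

Computing each delay:
  i=0: min(100*4^0, 4320) = 100
  i=1: min(100*4^1, 4320) = 400
  i=2: min(100*4^2, 4320) = 1600
  i=3: min(100*4^3, 4320) = 4320
  i=4: min(100*4^4, 4320) = 4320
  i=5: min(100*4^5, 4320) = 4320

Answer: 100 400 1600 4320 4320 4320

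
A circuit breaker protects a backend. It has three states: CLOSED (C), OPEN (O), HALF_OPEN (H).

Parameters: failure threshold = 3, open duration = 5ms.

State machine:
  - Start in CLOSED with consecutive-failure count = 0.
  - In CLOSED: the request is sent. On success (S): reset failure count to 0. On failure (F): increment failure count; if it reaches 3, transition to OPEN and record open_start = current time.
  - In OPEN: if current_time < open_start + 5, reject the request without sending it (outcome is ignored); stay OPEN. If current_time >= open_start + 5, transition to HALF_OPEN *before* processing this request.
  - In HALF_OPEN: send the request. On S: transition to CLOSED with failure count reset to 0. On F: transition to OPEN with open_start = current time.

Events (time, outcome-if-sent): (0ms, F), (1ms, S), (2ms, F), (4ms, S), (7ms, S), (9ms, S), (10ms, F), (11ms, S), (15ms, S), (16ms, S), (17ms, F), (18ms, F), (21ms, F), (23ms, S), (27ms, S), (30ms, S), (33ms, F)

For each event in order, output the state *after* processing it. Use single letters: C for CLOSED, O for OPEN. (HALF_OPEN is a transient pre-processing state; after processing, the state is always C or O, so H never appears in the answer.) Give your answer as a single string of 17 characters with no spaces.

Answer: CCCCCCCCCCCCOOCCC

Derivation:
State after each event:
  event#1 t=0ms outcome=F: state=CLOSED
  event#2 t=1ms outcome=S: state=CLOSED
  event#3 t=2ms outcome=F: state=CLOSED
  event#4 t=4ms outcome=S: state=CLOSED
  event#5 t=7ms outcome=S: state=CLOSED
  event#6 t=9ms outcome=S: state=CLOSED
  event#7 t=10ms outcome=F: state=CLOSED
  event#8 t=11ms outcome=S: state=CLOSED
  event#9 t=15ms outcome=S: state=CLOSED
  event#10 t=16ms outcome=S: state=CLOSED
  event#11 t=17ms outcome=F: state=CLOSED
  event#12 t=18ms outcome=F: state=CLOSED
  event#13 t=21ms outcome=F: state=OPEN
  event#14 t=23ms outcome=S: state=OPEN
  event#15 t=27ms outcome=S: state=CLOSED
  event#16 t=30ms outcome=S: state=CLOSED
  event#17 t=33ms outcome=F: state=CLOSED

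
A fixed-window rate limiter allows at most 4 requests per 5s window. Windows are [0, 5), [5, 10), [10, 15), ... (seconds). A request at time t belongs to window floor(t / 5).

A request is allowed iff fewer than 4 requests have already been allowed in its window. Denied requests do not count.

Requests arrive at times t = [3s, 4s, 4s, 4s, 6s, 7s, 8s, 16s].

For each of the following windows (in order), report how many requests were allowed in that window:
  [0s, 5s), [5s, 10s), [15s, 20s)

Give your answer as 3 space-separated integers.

Processing requests:
  req#1 t=3s (window 0): ALLOW
  req#2 t=4s (window 0): ALLOW
  req#3 t=4s (window 0): ALLOW
  req#4 t=4s (window 0): ALLOW
  req#5 t=6s (window 1): ALLOW
  req#6 t=7s (window 1): ALLOW
  req#7 t=8s (window 1): ALLOW
  req#8 t=16s (window 3): ALLOW

Allowed counts by window: 4 3 1

Answer: 4 3 1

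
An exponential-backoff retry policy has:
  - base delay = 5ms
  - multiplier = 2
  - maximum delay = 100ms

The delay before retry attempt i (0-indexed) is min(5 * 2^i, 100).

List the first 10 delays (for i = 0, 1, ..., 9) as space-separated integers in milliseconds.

Answer: 5 10 20 40 80 100 100 100 100 100

Derivation:
Computing each delay:
  i=0: min(5*2^0, 100) = 5
  i=1: min(5*2^1, 100) = 10
  i=2: min(5*2^2, 100) = 20
  i=3: min(5*2^3, 100) = 40
  i=4: min(5*2^4, 100) = 80
  i=5: min(5*2^5, 100) = 100
  i=6: min(5*2^6, 100) = 100
  i=7: min(5*2^7, 100) = 100
  i=8: min(5*2^8, 100) = 100
  i=9: min(5*2^9, 100) = 100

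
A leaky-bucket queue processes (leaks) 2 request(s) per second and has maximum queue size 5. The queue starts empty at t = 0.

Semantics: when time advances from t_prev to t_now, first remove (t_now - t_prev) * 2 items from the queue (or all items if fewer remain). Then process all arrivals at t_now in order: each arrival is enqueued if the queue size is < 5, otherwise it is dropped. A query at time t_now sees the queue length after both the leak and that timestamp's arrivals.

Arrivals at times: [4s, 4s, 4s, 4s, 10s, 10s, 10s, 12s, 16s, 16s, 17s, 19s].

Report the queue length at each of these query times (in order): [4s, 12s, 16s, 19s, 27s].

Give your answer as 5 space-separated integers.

Answer: 4 1 2 1 0

Derivation:
Queue lengths at query times:
  query t=4s: backlog = 4
  query t=12s: backlog = 1
  query t=16s: backlog = 2
  query t=19s: backlog = 1
  query t=27s: backlog = 0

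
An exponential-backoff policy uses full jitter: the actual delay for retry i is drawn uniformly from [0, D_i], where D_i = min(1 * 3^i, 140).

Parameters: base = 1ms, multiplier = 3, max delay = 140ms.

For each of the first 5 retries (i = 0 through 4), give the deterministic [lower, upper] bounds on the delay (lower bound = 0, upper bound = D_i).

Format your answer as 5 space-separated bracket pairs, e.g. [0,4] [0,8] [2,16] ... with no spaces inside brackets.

Answer: [0,1] [0,3] [0,9] [0,27] [0,81]

Derivation:
Computing bounds per retry:
  i=0: D_i=min(1*3^0,140)=1, bounds=[0,1]
  i=1: D_i=min(1*3^1,140)=3, bounds=[0,3]
  i=2: D_i=min(1*3^2,140)=9, bounds=[0,9]
  i=3: D_i=min(1*3^3,140)=27, bounds=[0,27]
  i=4: D_i=min(1*3^4,140)=81, bounds=[0,81]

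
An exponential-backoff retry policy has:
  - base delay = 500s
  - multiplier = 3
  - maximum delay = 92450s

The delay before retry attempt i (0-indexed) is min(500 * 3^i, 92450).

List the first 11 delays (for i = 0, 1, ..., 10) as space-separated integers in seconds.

Answer: 500 1500 4500 13500 40500 92450 92450 92450 92450 92450 92450

Derivation:
Computing each delay:
  i=0: min(500*3^0, 92450) = 500
  i=1: min(500*3^1, 92450) = 1500
  i=2: min(500*3^2, 92450) = 4500
  i=3: min(500*3^3, 92450) = 13500
  i=4: min(500*3^4, 92450) = 40500
  i=5: min(500*3^5, 92450) = 92450
  i=6: min(500*3^6, 92450) = 92450
  i=7: min(500*3^7, 92450) = 92450
  i=8: min(500*3^8, 92450) = 92450
  i=9: min(500*3^9, 92450) = 92450
  i=10: min(500*3^10, 92450) = 92450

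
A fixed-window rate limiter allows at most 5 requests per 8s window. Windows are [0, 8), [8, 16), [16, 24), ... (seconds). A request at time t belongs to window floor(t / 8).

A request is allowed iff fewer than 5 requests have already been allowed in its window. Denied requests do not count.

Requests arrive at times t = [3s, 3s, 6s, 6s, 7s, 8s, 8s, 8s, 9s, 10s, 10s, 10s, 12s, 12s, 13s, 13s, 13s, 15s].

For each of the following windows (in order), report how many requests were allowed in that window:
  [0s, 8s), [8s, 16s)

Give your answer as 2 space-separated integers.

Answer: 5 5

Derivation:
Processing requests:
  req#1 t=3s (window 0): ALLOW
  req#2 t=3s (window 0): ALLOW
  req#3 t=6s (window 0): ALLOW
  req#4 t=6s (window 0): ALLOW
  req#5 t=7s (window 0): ALLOW
  req#6 t=8s (window 1): ALLOW
  req#7 t=8s (window 1): ALLOW
  req#8 t=8s (window 1): ALLOW
  req#9 t=9s (window 1): ALLOW
  req#10 t=10s (window 1): ALLOW
  req#11 t=10s (window 1): DENY
  req#12 t=10s (window 1): DENY
  req#13 t=12s (window 1): DENY
  req#14 t=12s (window 1): DENY
  req#15 t=13s (window 1): DENY
  req#16 t=13s (window 1): DENY
  req#17 t=13s (window 1): DENY
  req#18 t=15s (window 1): DENY

Allowed counts by window: 5 5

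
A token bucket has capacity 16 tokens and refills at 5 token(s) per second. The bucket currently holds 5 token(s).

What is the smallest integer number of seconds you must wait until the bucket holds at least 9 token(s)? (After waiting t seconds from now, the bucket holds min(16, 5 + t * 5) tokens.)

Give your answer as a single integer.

Need 5 + t * 5 >= 9, so t >= 4/5.
Smallest integer t = ceil(4/5) = 1.

Answer: 1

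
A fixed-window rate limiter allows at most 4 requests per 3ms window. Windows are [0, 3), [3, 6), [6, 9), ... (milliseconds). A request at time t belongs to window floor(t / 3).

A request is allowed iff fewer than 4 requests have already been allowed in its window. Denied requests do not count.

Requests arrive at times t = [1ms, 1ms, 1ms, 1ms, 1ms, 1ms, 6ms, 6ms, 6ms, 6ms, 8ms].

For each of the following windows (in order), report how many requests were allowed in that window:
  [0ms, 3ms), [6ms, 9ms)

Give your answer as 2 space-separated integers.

Processing requests:
  req#1 t=1ms (window 0): ALLOW
  req#2 t=1ms (window 0): ALLOW
  req#3 t=1ms (window 0): ALLOW
  req#4 t=1ms (window 0): ALLOW
  req#5 t=1ms (window 0): DENY
  req#6 t=1ms (window 0): DENY
  req#7 t=6ms (window 2): ALLOW
  req#8 t=6ms (window 2): ALLOW
  req#9 t=6ms (window 2): ALLOW
  req#10 t=6ms (window 2): ALLOW
  req#11 t=8ms (window 2): DENY

Allowed counts by window: 4 4

Answer: 4 4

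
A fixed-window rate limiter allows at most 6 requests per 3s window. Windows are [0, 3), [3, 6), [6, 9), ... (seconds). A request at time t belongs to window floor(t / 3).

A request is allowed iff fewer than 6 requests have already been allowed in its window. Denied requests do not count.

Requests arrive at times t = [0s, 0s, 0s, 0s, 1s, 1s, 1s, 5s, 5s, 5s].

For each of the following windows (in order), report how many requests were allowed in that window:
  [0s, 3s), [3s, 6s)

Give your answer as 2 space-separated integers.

Processing requests:
  req#1 t=0s (window 0): ALLOW
  req#2 t=0s (window 0): ALLOW
  req#3 t=0s (window 0): ALLOW
  req#4 t=0s (window 0): ALLOW
  req#5 t=1s (window 0): ALLOW
  req#6 t=1s (window 0): ALLOW
  req#7 t=1s (window 0): DENY
  req#8 t=5s (window 1): ALLOW
  req#9 t=5s (window 1): ALLOW
  req#10 t=5s (window 1): ALLOW

Allowed counts by window: 6 3

Answer: 6 3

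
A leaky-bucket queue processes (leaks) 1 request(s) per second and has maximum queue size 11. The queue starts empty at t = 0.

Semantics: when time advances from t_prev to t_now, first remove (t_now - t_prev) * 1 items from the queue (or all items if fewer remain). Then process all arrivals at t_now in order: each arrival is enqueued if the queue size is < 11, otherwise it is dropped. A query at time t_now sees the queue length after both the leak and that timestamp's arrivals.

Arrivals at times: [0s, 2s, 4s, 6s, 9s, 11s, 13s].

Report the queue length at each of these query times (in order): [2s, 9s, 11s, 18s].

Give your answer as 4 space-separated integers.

Queue lengths at query times:
  query t=2s: backlog = 1
  query t=9s: backlog = 1
  query t=11s: backlog = 1
  query t=18s: backlog = 0

Answer: 1 1 1 0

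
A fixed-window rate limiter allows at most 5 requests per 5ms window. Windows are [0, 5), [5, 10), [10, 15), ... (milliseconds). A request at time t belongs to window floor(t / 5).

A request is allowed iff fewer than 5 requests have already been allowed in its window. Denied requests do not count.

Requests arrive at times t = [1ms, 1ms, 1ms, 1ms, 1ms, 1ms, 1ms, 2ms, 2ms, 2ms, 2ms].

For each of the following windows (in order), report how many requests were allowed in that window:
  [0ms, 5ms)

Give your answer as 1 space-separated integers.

Answer: 5

Derivation:
Processing requests:
  req#1 t=1ms (window 0): ALLOW
  req#2 t=1ms (window 0): ALLOW
  req#3 t=1ms (window 0): ALLOW
  req#4 t=1ms (window 0): ALLOW
  req#5 t=1ms (window 0): ALLOW
  req#6 t=1ms (window 0): DENY
  req#7 t=1ms (window 0): DENY
  req#8 t=2ms (window 0): DENY
  req#9 t=2ms (window 0): DENY
  req#10 t=2ms (window 0): DENY
  req#11 t=2ms (window 0): DENY

Allowed counts by window: 5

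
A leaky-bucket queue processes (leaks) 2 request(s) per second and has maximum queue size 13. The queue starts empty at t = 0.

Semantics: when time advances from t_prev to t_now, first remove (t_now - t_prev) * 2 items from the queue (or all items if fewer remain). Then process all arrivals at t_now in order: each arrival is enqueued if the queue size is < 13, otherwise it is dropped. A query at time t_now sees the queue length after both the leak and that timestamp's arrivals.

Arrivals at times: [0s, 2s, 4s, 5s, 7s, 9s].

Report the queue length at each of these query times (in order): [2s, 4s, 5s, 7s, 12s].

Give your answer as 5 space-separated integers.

Answer: 1 1 1 1 0

Derivation:
Queue lengths at query times:
  query t=2s: backlog = 1
  query t=4s: backlog = 1
  query t=5s: backlog = 1
  query t=7s: backlog = 1
  query t=12s: backlog = 0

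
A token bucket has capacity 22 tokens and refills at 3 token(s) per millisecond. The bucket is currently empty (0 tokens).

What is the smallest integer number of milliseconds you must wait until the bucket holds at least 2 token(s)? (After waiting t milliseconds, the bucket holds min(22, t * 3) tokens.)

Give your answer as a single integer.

Need t * 3 >= 2, so t >= 2/3.
Smallest integer t = ceil(2/3) = 1.

Answer: 1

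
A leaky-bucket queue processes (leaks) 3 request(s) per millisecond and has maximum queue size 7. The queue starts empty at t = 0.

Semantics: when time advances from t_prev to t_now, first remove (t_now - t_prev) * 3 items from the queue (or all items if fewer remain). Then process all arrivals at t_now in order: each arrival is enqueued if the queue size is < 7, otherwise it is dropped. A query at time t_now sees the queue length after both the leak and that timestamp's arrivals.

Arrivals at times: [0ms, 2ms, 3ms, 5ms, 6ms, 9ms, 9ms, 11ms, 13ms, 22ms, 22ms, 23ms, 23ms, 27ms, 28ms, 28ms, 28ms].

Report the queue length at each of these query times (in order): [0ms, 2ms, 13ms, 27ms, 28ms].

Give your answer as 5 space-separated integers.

Queue lengths at query times:
  query t=0ms: backlog = 1
  query t=2ms: backlog = 1
  query t=13ms: backlog = 1
  query t=27ms: backlog = 1
  query t=28ms: backlog = 3

Answer: 1 1 1 1 3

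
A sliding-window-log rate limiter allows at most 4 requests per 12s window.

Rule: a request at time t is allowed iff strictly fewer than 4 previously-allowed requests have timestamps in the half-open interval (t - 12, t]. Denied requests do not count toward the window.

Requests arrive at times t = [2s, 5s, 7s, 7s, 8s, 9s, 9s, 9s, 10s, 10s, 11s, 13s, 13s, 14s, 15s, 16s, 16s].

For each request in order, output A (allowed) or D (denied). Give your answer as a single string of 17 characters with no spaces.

Answer: AAAADDDDDDDDDADDD

Derivation:
Tracking allowed requests in the window:
  req#1 t=2s: ALLOW
  req#2 t=5s: ALLOW
  req#3 t=7s: ALLOW
  req#4 t=7s: ALLOW
  req#5 t=8s: DENY
  req#6 t=9s: DENY
  req#7 t=9s: DENY
  req#8 t=9s: DENY
  req#9 t=10s: DENY
  req#10 t=10s: DENY
  req#11 t=11s: DENY
  req#12 t=13s: DENY
  req#13 t=13s: DENY
  req#14 t=14s: ALLOW
  req#15 t=15s: DENY
  req#16 t=16s: DENY
  req#17 t=16s: DENY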